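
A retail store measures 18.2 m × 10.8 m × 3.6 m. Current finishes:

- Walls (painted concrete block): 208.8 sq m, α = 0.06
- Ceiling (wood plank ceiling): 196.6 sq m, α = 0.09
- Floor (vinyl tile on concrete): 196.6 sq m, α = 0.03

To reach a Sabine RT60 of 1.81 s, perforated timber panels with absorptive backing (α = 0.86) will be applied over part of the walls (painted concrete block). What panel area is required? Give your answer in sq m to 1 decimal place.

33.5

A₁ = Σ Sᵢαᵢ = 208.8·0.06 + 196.6·0.09 + 196.6·0.03 = 36.120 sabins.
V = 707.616 m³. Target absorption A₂ = 0.161 × 707.616 / 1.81 = 62.943 sabins.
Absorption to add: 62.943 − 36.120 = 26.823 sabins.
Net gain per sq m: Δα = 0.86 − 0.06 = 0.80.
Panel area = 26.823 / 0.80 = 33.5 sq m.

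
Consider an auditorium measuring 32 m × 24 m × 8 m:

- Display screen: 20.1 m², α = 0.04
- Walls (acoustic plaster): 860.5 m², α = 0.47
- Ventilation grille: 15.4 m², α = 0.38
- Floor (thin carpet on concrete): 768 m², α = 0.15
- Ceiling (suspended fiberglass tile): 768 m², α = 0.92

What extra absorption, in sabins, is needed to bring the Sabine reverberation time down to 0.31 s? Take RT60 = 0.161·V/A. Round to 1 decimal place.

Summing Sᵢαᵢ: 0.804 + 404.435 + 5.852 + 115.200 + 706.560 → A₁ = 1232.851 sabins.
Target A₂ = 0.161·6144/0.31 = 3190.916 sabins (V = 6144 m³).
Additional absorption ΔA = 3190.916 − 1232.851 = 1958.1 sabins.

1958.1 sabins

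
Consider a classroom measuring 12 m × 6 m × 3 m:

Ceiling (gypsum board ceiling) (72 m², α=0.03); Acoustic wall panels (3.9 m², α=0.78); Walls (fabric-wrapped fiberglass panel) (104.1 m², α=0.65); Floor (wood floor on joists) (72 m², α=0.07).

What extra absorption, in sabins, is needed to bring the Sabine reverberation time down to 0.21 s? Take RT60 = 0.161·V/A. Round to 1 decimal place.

87.7 sabins

A₁ = Σ Sᵢαᵢ = 72·0.03 + 3.9·0.78 + 104.1·0.65 + 72·0.07 = 77.907 sabins.
V = 216 m³. Required absorption A₂ = 0.161 × 216 / 0.21 = 165.600 sabins.
Shortfall: 165.600 − 77.907 = 87.7 sabins.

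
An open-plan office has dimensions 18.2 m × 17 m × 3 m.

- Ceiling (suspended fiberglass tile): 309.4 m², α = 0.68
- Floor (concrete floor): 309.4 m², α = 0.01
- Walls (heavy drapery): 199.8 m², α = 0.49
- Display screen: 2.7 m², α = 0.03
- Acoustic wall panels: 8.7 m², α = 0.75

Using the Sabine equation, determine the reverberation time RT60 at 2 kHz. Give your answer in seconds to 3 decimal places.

0.470 sec

A = Σ Sᵢαᵢ = 309.4*0.68 + 309.4*0.01 + 199.8*0.49 + 2.7*0.03 + 8.7*0.75 = 317.994 sabins.
Room volume: 928.2 m³.
RT60 = 0.161 · V / A = 0.161 × 928.2 / 317.994 = 0.470 s.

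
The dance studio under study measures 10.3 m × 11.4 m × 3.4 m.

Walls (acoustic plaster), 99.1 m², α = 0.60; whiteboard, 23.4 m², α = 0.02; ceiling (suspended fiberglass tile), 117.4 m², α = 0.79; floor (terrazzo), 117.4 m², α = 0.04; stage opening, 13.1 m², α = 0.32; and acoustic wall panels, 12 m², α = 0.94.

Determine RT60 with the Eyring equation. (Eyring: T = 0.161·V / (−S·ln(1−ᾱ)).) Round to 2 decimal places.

0.28 seconds

Total surface area S = 99.1 + 23.4 + 117.4 + 117.4 + 13.1 + 12 = 382.4 m².
Σ(Sᵢαᵢ) = 99.1×0.60 + 23.4×0.02 + 117.4×0.79 + 117.4×0.04 + 13.1×0.32 + 12×0.94 = 172.842.
ᾱ = 172.842 / 382.4 = 0.4520.
Eyring denominator: −S ln(1−ᾱ) = 230.006.
V = 10.3 × 11.4 × 3.4 = 399.228 m³.
T = 0.161·V/[−S·ln(1−ᾱ)] = 0.161·399.228/230.006 = 0.28 s.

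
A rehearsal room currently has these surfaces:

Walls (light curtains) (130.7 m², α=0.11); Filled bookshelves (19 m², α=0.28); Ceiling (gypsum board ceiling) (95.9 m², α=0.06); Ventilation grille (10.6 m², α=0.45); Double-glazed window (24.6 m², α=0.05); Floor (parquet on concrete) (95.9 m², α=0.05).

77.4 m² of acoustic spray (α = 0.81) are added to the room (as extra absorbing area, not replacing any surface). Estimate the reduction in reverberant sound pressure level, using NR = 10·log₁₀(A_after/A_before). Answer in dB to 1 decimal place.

Summing Sᵢαᵢ: 14.377 + 5.320 + 5.754 + 4.770 + 1.230 + 4.795 → A_before = 36.246 sabins.
Treatment contributes 77.4·0.81 = 62.694 sabins.
A_after = 36.246 + 62.694 = 98.940 sabins.
NR = 10·log₁₀(98.940/36.246) = 4.4 dB.

4.4 dB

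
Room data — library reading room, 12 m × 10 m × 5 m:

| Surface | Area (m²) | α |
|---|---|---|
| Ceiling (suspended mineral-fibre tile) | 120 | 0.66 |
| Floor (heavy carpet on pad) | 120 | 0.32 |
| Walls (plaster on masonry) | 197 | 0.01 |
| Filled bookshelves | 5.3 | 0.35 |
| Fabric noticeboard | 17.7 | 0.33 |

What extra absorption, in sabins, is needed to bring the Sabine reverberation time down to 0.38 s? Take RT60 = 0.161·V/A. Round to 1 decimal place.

126.9 sabins

Summing Sᵢαᵢ: 79.200 + 38.400 + 1.970 + 1.855 + 5.841 → A₁ = 127.266 sabins.
V = 600 m³. Required absorption A₂ = 0.161 × 600 / 0.38 = 254.211 sabins.
Shortfall: 254.211 − 127.266 = 126.9 sabins.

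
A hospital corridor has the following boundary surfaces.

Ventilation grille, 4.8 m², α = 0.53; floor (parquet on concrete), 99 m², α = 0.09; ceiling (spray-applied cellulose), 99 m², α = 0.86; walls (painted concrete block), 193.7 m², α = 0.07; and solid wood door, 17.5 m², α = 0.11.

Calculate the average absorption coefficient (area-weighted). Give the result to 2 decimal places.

Total surface area S = 414.0 m².
A = 4.8×0.53 + 99×0.09 + 99×0.86 + 193.7×0.07 + 17.5×0.11 = 112.078 sabins.
ᾱ = 112.078 / 414.0 = 0.27.

0.27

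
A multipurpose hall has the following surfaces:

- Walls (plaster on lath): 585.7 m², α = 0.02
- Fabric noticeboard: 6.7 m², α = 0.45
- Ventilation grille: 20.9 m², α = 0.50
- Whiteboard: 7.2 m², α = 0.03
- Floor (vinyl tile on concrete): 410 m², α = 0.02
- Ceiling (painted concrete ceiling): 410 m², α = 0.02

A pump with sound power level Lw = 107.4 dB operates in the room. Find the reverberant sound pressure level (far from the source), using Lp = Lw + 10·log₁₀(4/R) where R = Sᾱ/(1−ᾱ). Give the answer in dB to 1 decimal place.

97.1 dB

Σ(Sᵢαᵢ) = 585.7×0.02 + 6.7×0.45 + 20.9×0.50 + 7.2×0.03 + 410×0.02 + 410×0.02 = 41.795; total area S = 1440.5 m².
ᾱ = 41.795/1440.5 = 0.0290; R = Sᾱ/(1−ᾱ) = 41.795/(1−0.0290) = 43.043 m².
Lp = 107.4 + 10·log₁₀(4/43.043) = 107.4 + (-10.32) = 97.1 dB.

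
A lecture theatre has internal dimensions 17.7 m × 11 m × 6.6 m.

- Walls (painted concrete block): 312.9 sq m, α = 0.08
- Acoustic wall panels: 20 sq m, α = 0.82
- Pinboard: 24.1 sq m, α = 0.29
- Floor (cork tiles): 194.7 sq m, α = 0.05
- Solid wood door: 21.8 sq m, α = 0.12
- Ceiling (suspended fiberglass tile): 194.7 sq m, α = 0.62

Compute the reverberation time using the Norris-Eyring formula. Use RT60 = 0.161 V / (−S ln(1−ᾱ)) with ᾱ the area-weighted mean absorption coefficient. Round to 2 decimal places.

1.00 s

S = Σ Sᵢ = 768.2 sq m.
Σ(Sᵢαᵢ) = 312.9×0.08 + 20×0.82 + 24.1×0.29 + 194.7×0.05 + 21.8×0.12 + 194.7×0.62 = 181.486.
ᾱ = 181.486 / 768.2 = 0.2362.
−S·ln(1−ᾱ) = −768.2 × ln(1 − 0.2362) = 206.991.
V = 17.7 × 11 × 6.6 = 1285.02 m³.
RT60 = 0.161 × 1285.02 / 206.991 = 1.00 s.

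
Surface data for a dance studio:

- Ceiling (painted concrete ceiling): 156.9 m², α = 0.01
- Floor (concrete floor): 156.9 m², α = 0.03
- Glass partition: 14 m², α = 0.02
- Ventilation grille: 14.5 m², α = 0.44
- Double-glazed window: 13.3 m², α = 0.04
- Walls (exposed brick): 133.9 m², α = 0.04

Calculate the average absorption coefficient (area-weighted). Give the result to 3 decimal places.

Total surface area S = 489.5 m².
A = 156.9·0.01 + 156.9·0.03 + 14·0.02 + 14.5·0.44 + 13.3·0.04 + 133.9·0.04 = 18.824 sabins.
ᾱ = A/S = 0.038.

0.038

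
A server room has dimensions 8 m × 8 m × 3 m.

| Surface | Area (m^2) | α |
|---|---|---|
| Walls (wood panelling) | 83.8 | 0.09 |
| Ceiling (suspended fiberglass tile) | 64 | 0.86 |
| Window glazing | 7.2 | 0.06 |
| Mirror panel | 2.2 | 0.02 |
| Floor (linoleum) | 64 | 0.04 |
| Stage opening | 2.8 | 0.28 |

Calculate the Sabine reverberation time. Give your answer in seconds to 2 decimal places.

Equivalent absorption area: A = 83.8*0.09 + 64*0.86 + 7.2*0.06 + 2.2*0.02 + 64*0.04 + 2.8*0.28 = 66.402 m^2.
V = 8·8·3 = 192 m³.
T = 0.161 V/A = 0.161·192/66.402 = 0.47 s.

0.47 seconds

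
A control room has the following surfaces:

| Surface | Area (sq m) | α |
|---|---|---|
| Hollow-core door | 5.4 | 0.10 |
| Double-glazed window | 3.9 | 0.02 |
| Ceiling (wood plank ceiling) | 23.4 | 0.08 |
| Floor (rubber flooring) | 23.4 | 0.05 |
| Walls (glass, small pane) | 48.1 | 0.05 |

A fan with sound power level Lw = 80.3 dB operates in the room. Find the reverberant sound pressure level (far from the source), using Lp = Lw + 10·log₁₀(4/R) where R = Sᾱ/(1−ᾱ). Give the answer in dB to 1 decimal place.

Σ(Sᵢαᵢ) = 5.4×0.10 + 3.9×0.02 + 23.4×0.08 + 23.4×0.05 + 48.1×0.05 = 6.065; total area S = 104.2 sq m.
ᾱ = 0.0582, so room constant R = A/(1−ᾱ) = 6.440 sq m.
Lp = Lw + 10 log₁₀(4/R) = 80.3 -2.07 = 78.2 dB.

78.2 dB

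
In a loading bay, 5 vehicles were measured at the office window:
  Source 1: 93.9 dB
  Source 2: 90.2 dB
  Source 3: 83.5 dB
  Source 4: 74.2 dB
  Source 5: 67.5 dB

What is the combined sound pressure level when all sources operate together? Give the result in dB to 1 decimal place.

95.7 dB

Converting to relative power and adding: 10^(93.9/10) + 10^(90.2/10) + 10^(83.5/10) + 10^(74.2/10) + 10^(67.5/10) = 3.758e+09.
Back to dB: 10·log₁₀ Σ = 95.7 dB.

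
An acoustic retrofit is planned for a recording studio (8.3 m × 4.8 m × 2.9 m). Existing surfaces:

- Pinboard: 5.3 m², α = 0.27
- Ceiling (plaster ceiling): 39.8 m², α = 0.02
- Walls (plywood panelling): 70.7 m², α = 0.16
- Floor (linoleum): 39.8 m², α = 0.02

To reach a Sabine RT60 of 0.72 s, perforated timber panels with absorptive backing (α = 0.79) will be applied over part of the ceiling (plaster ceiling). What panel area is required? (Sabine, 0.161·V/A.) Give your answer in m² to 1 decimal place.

Equivalent absorption area: A₁ = 5.3*0.27 + 39.8*0.02 + 70.7*0.16 + 39.8*0.02 = 14.335 m².
Required A₂ = 0.161·115.536/0.72 = 25.835 sabins.
ΔA needed = 25.835 − 14.335 = 11.500 sabins.
Net gain per m²: Δα = 0.79 − 0.02 = 0.77.
Panel area = 11.500 / 0.77 = 14.9 m².

14.9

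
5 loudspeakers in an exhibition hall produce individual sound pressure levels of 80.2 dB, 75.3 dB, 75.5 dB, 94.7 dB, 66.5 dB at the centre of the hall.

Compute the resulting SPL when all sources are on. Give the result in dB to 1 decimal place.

95.0 dB

Sum in the linear (power) domain: Σ 10^(Lᵢ/10) = 10^(80.2/10) + 10^(75.3/10) + 10^(75.5/10) + 10^(94.7/10) + 10^(66.5/10) = 3.13e+09.
L_total = 10·log₁₀(3.13e+09) = 95.0 dB.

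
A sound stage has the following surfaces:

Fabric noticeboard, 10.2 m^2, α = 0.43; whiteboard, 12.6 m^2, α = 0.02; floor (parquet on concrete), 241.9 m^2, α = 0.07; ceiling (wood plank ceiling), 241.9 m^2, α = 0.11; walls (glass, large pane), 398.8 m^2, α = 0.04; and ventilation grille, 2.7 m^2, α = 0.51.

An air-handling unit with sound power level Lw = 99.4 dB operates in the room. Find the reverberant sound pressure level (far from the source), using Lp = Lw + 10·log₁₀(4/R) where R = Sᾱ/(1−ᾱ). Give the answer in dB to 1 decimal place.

Σ(Sᵢαᵢ) = 10.2·0.43 + 12.6·0.02 + 241.9·0.07 + 241.9·0.11 + 398.8·0.04 + 2.7·0.51 = 65.509; total area S = 908.1 m^2.
ᾱ = 65.509/908.1 = 0.0721; R = Sᾱ/(1−ᾱ) = 65.509/(1−0.0721) = 70.599 m^2.
Lp = 99.4 + 10·log₁₀(4/70.599) = 99.4 + (-12.47) = 86.9 dB.

86.9 dB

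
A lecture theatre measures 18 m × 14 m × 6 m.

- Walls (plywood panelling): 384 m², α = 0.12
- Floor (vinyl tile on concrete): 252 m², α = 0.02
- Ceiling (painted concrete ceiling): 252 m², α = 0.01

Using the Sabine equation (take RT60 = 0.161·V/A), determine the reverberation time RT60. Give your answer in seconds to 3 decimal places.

A = Σ Sᵢαᵢ = 384×0.12 + 252×0.02 + 252×0.01 = 53.640 sabins.
Room volume: 1512 m³.
Sabine: RT60 = 0.161 × 1512 / 53.640 = 4.538 s.

4.538 s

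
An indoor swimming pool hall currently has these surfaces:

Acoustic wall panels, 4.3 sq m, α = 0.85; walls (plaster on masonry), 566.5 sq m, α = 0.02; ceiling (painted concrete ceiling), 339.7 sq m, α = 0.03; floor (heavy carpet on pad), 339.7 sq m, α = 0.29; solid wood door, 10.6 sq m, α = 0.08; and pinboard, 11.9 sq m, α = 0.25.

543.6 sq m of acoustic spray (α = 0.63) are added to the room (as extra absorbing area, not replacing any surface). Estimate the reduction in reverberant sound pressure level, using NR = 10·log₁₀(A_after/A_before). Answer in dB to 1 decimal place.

Summing Sᵢαᵢ: 3.655 + 11.330 + 10.191 + 98.513 + 0.848 + 2.975 → A_before = 127.512 sabins.
Added absorption = 543.6 × 0.63 = 342.468 sabins.
A_after = 127.512 + 342.468 = 469.980 sabins.
Reduction = 10 log₁₀(A_after/A_before) = 10 log₁₀(3.6858) = 5.7 dB.

5.7 dB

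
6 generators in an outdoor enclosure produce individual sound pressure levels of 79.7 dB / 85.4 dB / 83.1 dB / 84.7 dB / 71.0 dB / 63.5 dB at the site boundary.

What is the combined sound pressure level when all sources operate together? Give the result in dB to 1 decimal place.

89.8 dB

Converting to relative power and adding: 10^(79.7/10) + 10^(85.4/10) + 10^(83.1/10) + 10^(84.7/10) + 10^(71.0/10) + 10^(63.5/10) = 9.542e+08.
Back to dB: 10·log₁₀ Σ = 89.8 dB.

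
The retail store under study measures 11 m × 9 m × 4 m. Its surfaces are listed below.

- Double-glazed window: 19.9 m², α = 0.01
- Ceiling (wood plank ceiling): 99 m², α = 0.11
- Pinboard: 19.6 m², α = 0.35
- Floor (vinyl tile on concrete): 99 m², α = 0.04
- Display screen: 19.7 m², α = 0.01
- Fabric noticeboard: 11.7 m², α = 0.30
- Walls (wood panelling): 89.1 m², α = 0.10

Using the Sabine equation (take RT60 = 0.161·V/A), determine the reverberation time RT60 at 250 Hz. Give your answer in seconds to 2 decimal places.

1.85 s

A = Σ Sᵢαᵢ = 19.9·0.01 + 99·0.11 + 19.6·0.35 + 99·0.04 + 19.7·0.01 + 11.7·0.30 + 89.1·0.10 = 34.526 sabins.
Volume V = 11 × 9 × 4 = 396 m³.
T = 0.161 V/A = 0.161·396/34.526 = 1.85 s.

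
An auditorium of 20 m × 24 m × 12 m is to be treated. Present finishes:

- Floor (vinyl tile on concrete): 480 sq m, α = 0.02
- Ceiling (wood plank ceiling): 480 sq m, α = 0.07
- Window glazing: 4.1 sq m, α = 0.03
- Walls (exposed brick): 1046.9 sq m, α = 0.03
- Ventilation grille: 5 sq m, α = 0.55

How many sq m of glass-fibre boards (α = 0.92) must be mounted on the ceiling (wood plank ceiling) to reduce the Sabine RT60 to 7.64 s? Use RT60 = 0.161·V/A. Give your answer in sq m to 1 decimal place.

Summing Sᵢαᵢ: 9.600 + 33.600 + 0.123 + 31.407 + 2.750 → A₁ = 77.480 sabins.
V = 5760 m³. Target absorption A₂ = 0.161 × 5760 / 7.64 = 121.382 sabins.
Absorption to add: 121.382 − 77.480 = 43.902 sabins.
Each sq m of panel replacing the ceiling (wood plank ceiling) adds (0.92 − 0.07) = 0.85 sabins.
Panel area = 43.902 / 0.85 = 51.6 sq m.

51.6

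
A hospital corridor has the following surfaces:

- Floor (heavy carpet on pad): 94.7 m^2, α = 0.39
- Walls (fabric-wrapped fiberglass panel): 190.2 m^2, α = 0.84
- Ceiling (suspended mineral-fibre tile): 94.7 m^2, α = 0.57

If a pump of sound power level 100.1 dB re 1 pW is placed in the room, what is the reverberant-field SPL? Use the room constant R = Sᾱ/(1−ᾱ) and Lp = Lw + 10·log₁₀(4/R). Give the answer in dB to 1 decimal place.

77.4 dB

A = 250.680 sabins; S = 379.6 m^2.
ᾱ = 250.680/379.6 = 0.6604; R = Sᾱ/(1−ᾱ) = 250.680/(1−0.6604) = 738.163 m^2.
Lp = 100.1 + 10·log₁₀(4/738.163) = 100.1 + (-22.66) = 77.4 dB.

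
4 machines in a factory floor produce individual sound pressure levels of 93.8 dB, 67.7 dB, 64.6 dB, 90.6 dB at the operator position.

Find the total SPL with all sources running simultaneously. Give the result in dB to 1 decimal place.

95.5 dB

Σ 10^(Lᵢ/10) = 3.556e+09.
Back to dB: 10·log₁₀ Σ = 95.5 dB.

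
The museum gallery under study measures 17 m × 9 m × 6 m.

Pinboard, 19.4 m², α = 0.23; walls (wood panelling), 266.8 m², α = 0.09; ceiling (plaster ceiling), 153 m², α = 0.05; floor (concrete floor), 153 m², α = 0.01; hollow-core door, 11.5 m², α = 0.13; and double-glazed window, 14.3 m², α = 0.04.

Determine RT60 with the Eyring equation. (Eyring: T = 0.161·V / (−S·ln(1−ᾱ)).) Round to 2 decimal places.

Total surface area S = 19.4 + 266.8 + 153 + 153 + 11.5 + 14.3 = 618.0 m².
Absorption A = 19.4×0.23 + 266.8×0.09 + 153×0.05 + 153×0.01 + 11.5×0.13 + 14.3×0.04 = 39.721 sabins.
Mean coefficient ᾱ = A/S = 0.0643.
−S·ln(1−ᾱ) = −618.0 × ln(1 − 0.0643) = 41.073.
V = 17 × 9 × 6 = 918 m³.
T = 0.161·V/[−S·ln(1−ᾱ)] = 0.161·918/41.073 = 3.60 s.

3.60 s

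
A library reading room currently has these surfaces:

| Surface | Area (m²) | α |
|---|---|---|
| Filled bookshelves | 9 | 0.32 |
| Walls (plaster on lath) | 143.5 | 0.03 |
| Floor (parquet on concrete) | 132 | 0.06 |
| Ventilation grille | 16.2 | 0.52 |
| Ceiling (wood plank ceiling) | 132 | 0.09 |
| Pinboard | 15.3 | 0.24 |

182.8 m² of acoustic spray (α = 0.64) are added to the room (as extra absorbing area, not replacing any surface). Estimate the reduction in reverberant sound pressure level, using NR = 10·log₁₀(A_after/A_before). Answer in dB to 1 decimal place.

6.0 dB

Summing Sᵢαᵢ: 2.880 + 4.305 + 7.920 + 8.424 + 11.880 + 3.672 → A_before = 39.081 sabins.
Added absorption = 182.8 × 0.64 = 116.992 sabins.
A_after = 39.081 + 116.992 = 156.073 sabins.
Reduction = 10 log₁₀(A_after/A_before) = 10 log₁₀(3.9936) = 6.0 dB.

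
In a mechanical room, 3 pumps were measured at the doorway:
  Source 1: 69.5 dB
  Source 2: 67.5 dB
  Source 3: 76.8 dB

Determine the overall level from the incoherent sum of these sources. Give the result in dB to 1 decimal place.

78.0 dB

Sum in the linear (power) domain: Σ 10^(Lᵢ/10) = 10^(69.5/10) + 10^(67.5/10) + 10^(76.8/10) = 6.24e+07.
Combined level = 10 log₁₀(6.24e+07) = 78.0 dB.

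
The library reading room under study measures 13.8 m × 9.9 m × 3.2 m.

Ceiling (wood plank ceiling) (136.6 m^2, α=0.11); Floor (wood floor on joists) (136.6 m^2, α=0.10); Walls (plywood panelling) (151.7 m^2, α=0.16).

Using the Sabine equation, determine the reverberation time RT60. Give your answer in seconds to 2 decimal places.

1.33 s

Summing Sᵢαᵢ: 15.026 + 13.660 + 24.272 → A = 52.958 sabins.
V = 13.8·9.9·3.2 = 437.184 m³.
T = 0.161 V/A = 0.161·437.184/52.958 = 1.33 s.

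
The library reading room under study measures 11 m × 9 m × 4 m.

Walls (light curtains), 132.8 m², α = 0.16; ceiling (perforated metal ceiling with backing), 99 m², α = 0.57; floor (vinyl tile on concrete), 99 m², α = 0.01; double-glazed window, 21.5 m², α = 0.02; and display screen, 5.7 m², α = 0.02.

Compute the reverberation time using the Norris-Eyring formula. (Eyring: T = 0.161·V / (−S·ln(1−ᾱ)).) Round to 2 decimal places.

0.71 s

S = Σ Sᵢ = 358.0 m².
Σ(Sᵢαᵢ) = 132.8·0.16 + 99·0.57 + 99·0.01 + 21.5·0.02 + 5.7·0.02 = 79.212.
ᾱ = 79.212 / 358.0 = 0.2213.
−S·ln(1−ᾱ) = −358.0 × ln(1 − 0.2213) = 89.546.
V = 11 × 9 × 4 = 396 m³.
RT60 = 0.161 × 396 / 89.546 = 0.71 s.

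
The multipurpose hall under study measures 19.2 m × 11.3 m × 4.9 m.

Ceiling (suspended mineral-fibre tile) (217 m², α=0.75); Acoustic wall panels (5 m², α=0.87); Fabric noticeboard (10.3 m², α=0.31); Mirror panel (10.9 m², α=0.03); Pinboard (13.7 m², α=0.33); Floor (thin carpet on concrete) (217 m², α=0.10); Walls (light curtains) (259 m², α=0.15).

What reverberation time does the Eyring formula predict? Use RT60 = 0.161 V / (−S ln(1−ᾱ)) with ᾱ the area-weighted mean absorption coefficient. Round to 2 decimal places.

Total surface area S = 217 + 5 + 10.3 + 10.9 + 13.7 + 217 + 259 = 732.9 m².
Absorption A = 217·0.75 + 5·0.87 + 10.3·0.31 + 10.9·0.03 + 13.7·0.33 + 217·0.10 + 259·0.15 = 235.691 sabins.
Mean coefficient ᾱ = A/S = 0.3216.
Eyring denominator: −S ln(1−ᾱ) = 284.379.
V = 19.2 × 11.3 × 4.9 = 1063.104 m³.
RT60 = 0.161 × 1063.104 / 284.379 = 0.60 s.

0.60 sec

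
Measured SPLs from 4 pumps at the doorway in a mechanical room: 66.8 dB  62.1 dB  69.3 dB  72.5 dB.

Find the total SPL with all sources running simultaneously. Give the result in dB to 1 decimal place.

Converting to relative power and adding: 10^(66.8/10) + 10^(62.1/10) + 10^(69.3/10) + 10^(72.5/10) = 3.27e+07.
Combined level = 10 log₁₀(3.27e+07) = 75.1 dB.

75.1 dB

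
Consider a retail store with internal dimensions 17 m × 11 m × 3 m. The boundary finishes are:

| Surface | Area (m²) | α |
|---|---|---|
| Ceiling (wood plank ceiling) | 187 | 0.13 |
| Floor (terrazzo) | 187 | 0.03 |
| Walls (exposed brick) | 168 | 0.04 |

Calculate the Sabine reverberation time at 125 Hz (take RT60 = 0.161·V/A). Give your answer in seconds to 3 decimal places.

Equivalent absorption area: A = 187·0.13 + 187·0.03 + 168·0.04 = 36.640 m².
Room volume: 561 m³.
T = 0.161 V/A = 0.161·561/36.640 = 2.465 s.

2.465 s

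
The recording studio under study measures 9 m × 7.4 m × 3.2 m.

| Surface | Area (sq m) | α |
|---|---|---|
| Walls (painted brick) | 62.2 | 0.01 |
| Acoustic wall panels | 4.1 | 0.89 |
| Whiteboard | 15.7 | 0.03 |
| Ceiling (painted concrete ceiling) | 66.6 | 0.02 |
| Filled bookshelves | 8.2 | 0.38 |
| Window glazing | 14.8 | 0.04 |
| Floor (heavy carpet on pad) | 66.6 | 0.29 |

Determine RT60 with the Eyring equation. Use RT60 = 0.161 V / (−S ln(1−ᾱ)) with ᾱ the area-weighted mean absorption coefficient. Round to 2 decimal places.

Total surface area S = 62.2 + 4.1 + 15.7 + 66.6 + 8.2 + 14.8 + 66.6 = 238.2 sq m.
Absorption A = 62.2×0.01 + 4.1×0.89 + 15.7×0.03 + 66.6×0.02 + 8.2×0.38 + 14.8×0.04 + 66.6×0.29 = 29.096 sabins.
Mean coefficient ᾱ = A/S = 0.1221.
Eyring denominator: −S ln(1−ᾱ) = 31.019.
V = 9 × 7.4 × 3.2 = 213.12 m³.
RT60 = 0.161 × 213.12 / 31.019 = 1.11 s.

1.11 seconds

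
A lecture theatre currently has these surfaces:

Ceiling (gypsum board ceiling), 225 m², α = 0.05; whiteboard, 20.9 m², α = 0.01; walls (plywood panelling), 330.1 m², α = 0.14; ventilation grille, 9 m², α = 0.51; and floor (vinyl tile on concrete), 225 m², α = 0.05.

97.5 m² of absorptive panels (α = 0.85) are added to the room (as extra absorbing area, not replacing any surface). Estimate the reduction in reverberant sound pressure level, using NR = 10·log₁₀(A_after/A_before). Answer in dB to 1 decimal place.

Equivalent absorption area: A_before = 225*0.05 + 20.9*0.01 + 330.1*0.14 + 9*0.51 + 225*0.05 = 73.513 m².
Added absorption = 97.5 × 0.85 = 82.875 sabins.
A_after = 73.513 + 82.875 = 156.388 sabins.
Reduction = 10 log₁₀(A_after/A_before) = 10 log₁₀(2.1274) = 3.3 dB.

3.3 dB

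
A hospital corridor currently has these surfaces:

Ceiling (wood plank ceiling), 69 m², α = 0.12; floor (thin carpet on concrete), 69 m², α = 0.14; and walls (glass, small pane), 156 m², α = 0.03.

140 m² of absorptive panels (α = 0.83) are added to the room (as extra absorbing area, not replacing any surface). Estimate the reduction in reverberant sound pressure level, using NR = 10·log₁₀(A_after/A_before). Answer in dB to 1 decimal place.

7.9 dB

A_before = Σ Sᵢαᵢ = 69×0.12 + 69×0.14 + 156×0.03 = 22.620 sabins.
Added absorption = 140 × 0.83 = 116.200 sabins.
A_after = 22.620 + 116.200 = 138.820 sabins.
NR = 10·log₁₀(138.820/22.620) = 7.9 dB.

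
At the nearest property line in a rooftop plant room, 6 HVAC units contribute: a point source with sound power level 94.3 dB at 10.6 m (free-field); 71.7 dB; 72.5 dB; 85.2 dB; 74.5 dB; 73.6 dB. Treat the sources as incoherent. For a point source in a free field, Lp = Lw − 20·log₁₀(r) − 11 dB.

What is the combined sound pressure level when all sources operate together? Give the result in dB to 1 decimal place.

Source at 10.6 m: Lp = 94.3 − 20·log₁₀(10.6) − 11 = 62.8 dB.
Converting to relative power and adding: 10^(62.8/10) + 10^(71.7/10) + 10^(72.5/10) + 10^(85.2/10) + 10^(74.5/10) + 10^(73.6/10) = 4.167e+08.
L_total = 10·log₁₀(4.167e+08) = 86.2 dB.

86.2 dB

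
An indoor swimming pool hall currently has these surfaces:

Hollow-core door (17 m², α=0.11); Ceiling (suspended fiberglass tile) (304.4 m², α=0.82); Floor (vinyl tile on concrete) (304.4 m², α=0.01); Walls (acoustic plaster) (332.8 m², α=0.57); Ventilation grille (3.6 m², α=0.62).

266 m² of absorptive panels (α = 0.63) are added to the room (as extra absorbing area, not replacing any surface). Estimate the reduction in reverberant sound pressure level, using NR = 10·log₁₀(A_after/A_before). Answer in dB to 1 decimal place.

Total absorption A_before = 17·0.11 + 304.4·0.82 + 304.4·0.01 + 332.8·0.57 + 3.6·0.62
  = 1.870 + 249.608 + 3.044 + 189.696 + 2.232 = 446.450 m² sabins.
Treatment contributes 266·0.63 = 167.580 sabins.
A_after = 446.450 + 167.580 = 614.030 sabins.
NR = 10·log₁₀(614.030/446.450) = 1.4 dB.

1.4 dB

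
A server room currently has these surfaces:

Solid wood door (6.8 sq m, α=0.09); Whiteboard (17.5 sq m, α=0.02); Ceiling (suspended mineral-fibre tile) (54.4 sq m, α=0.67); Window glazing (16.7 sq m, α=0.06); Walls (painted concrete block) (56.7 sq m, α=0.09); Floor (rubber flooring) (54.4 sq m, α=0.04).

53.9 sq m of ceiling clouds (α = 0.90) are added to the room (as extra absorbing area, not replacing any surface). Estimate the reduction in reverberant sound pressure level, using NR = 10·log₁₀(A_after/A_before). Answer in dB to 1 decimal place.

Equivalent absorption area: A_before = 6.8*0.09 + 17.5*0.02 + 54.4*0.67 + 16.7*0.06 + 56.7*0.09 + 54.4*0.04 = 45.691 sq m.
Treatment contributes 53.9·0.90 = 48.510 sabins.
New total A_after = 94.201 sabins.
Reduction = 10 log₁₀(A_after/A_before) = 10 log₁₀(2.0617) = 3.1 dB.

3.1 dB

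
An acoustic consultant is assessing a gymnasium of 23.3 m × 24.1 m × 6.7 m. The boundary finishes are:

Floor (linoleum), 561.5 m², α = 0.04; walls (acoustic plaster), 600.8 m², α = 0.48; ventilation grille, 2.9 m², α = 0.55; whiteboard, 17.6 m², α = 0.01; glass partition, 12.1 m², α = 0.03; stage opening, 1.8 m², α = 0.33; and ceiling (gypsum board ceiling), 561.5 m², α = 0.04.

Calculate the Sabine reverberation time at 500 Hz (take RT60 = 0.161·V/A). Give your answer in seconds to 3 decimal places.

1.803 sec

Summing Sᵢαᵢ: 22.460 + 288.384 + 1.595 + 0.176 + 0.363 + 0.594 + 22.460 → A = 336.032 sabins.
V = 23.3·24.1·6.7 = 3762.251 m³.
Sabine: RT60 = 0.161 × 3762.251 / 336.032 = 1.803 s.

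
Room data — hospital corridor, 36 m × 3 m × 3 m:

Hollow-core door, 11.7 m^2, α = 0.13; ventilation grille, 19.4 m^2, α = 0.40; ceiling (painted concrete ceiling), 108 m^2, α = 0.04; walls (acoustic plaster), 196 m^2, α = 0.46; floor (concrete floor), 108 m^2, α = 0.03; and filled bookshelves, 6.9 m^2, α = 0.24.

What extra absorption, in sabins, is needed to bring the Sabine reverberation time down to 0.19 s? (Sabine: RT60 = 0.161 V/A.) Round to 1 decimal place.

A₁ = Σ Sᵢαᵢ = 11.7*0.13 + 19.4*0.40 + 108*0.04 + 196*0.46 + 108*0.03 + 6.9*0.24 = 108.657 sabins.
Target A₂ = 0.161·324/0.19 = 274.547 sabins (V = 324 m³).
Additional absorption ΔA = 274.547 − 108.657 = 165.9 sabins.

165.9 sabins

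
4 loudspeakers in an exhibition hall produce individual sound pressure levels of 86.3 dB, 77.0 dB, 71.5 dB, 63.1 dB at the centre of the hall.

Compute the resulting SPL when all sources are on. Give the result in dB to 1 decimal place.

Sum in the linear (power) domain: Σ 10^(Lᵢ/10) = 10^(86.3/10) + 10^(77.0/10) + 10^(71.5/10) + 10^(63.1/10) = 4.929e+08.
Back to dB: 10·log₁₀ Σ = 86.9 dB.

86.9 dB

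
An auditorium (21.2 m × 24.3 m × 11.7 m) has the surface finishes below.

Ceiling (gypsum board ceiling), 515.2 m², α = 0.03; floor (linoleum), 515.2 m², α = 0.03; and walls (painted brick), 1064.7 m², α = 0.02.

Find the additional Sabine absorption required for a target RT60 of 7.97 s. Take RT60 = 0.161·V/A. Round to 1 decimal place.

Summing Sᵢαᵢ: 15.456 + 15.456 + 21.294 → A₁ = 52.206 sabins.
V = 6027.372 m³. Required absorption A₂ = 0.161 × 6027.372 / 7.97 = 121.757 sabins.
Shortfall: 121.757 − 52.206 = 69.6 sabins.

69.6 sabins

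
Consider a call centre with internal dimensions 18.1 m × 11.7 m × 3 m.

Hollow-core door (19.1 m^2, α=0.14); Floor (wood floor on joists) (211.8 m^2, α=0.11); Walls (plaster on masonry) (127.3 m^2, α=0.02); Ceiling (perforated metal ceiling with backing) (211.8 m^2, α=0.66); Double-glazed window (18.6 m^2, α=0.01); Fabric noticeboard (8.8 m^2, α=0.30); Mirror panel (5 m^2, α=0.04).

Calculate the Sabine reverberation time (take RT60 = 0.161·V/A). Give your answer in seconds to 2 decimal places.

0.60 sec

Equivalent absorption area: A = 19.1*0.14 + 211.8*0.11 + 127.3*0.02 + 211.8*0.66 + 18.6*0.01 + 8.8*0.30 + 5*0.04 = 171.332 m^2.
Room volume: 635.31 m³.
RT60 = 0.161 · V / A = 0.161 × 635.31 / 171.332 = 0.60 s.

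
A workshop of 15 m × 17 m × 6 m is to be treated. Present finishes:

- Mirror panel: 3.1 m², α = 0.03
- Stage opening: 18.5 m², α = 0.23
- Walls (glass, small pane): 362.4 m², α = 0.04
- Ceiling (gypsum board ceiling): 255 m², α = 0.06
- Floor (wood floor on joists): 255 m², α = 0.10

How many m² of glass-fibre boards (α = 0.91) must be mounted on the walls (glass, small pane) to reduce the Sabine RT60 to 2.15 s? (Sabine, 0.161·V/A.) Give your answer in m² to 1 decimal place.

63.1

Total absorption A₁ = 3.1*0.03 + 18.5*0.23 + 362.4*0.04 + 255*0.06 + 255*0.10
  = 0.093 + 4.255 + 14.496 + 15.300 + 25.500 = 59.644 m² sabins.
Required A₂ = 0.161·1530/2.15 = 114.572 sabins.
ΔA needed = 114.572 − 59.644 = 54.928 sabins.
Net gain per m²: Δα = 0.91 − 0.04 = 0.87.
Panel area = 54.928 / 0.87 = 63.1 m².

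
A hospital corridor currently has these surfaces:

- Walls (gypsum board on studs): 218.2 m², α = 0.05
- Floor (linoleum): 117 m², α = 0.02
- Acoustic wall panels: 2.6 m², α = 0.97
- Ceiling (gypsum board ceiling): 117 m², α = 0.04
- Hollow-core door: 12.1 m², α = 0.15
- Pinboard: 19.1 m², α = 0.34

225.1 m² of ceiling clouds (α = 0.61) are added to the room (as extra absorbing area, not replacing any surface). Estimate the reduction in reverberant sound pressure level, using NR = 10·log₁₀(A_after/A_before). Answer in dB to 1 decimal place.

Total absorption A_before = 218.2×0.05 + 117×0.02 + 2.6×0.97 + 117×0.04 + 12.1×0.15 + 19.1×0.34
  = 10.910 + 2.340 + 2.522 + 4.680 + 1.815 + 6.494 = 28.761 m² sabins.
Treatment contributes 225.1·0.61 = 137.311 sabins.
A_after = 28.761 + 137.311 = 166.072 sabins.
NR = 10·log₁₀(166.072/28.761) = 7.6 dB.

7.6 dB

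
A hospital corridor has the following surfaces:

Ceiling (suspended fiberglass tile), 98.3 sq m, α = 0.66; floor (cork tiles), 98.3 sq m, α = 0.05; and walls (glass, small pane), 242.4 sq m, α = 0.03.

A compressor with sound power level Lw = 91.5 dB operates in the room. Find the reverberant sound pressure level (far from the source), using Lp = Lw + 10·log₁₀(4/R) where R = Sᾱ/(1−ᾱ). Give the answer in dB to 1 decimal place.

77.8 dB

A = 77.065 sabins; S = 439.0 sq m.
ᾱ = 0.1755, so room constant R = A/(1−ᾱ) = 93.469 sq m.
Lp = Lw + 10 log₁₀(4/R) = 91.5 -13.69 = 77.8 dB.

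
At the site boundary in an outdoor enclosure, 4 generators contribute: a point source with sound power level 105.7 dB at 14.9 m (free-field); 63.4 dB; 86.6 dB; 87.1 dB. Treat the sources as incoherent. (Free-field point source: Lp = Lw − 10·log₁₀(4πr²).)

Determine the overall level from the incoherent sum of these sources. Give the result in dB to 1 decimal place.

89.9 dB

Source at 14.9 m: Lp = 105.7 − 10·log₁₀(4π·14.9²) = 105.7 − 10·log₁₀(2789.860) = 71.2 dB.
Converting to relative power and adding: 10^(71.2/10) + 10^(63.4/10) + 10^(86.6/10) + 10^(87.1/10) = 9.853e+08.
Combined level = 10 log₁₀(9.853e+08) = 89.9 dB.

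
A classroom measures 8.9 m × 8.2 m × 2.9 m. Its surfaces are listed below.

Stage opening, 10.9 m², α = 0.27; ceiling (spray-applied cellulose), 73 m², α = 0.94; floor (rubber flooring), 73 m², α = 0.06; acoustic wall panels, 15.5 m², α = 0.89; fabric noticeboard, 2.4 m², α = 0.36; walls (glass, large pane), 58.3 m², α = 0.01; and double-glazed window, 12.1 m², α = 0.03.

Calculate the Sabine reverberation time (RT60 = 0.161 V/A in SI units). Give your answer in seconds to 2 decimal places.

Equivalent absorption area: A = 10.9×0.27 + 73×0.94 + 73×0.06 + 15.5×0.89 + 2.4×0.36 + 58.3×0.01 + 12.1×0.03 = 91.548 m².
V = 8.9·8.2·2.9 = 211.642 m³.
RT60 = 0.161 · V / A = 0.161 × 211.642 / 91.548 = 0.37 s.

0.37 s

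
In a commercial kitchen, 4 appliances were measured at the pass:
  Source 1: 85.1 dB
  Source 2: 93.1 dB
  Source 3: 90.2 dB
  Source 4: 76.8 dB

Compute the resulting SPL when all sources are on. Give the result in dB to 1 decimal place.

Converting to relative power and adding: 10^(85.1/10) + 10^(93.1/10) + 10^(90.2/10) + 10^(76.8/10) = 3.46e+09.
Back to dB: 10·log₁₀ Σ = 95.4 dB.

95.4 dB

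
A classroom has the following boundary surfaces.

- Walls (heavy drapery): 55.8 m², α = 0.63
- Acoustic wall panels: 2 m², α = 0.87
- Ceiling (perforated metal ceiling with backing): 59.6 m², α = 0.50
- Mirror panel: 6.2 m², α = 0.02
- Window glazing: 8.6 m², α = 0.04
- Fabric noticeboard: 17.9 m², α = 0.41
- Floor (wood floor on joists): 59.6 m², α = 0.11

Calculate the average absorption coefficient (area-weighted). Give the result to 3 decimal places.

S = Σ Sᵢ = 55.8 + 2 + 59.6 + 6.2 + 8.6 + 17.9 + 59.6 = 209.7 m².
Σ(Sᵢαᵢ) = 55.8*0.63 + 2*0.87 + 59.6*0.50 + 6.2*0.02 + 8.6*0.04 + 17.9*0.41 + 59.6*0.11 = 81.057.
ᾱ = 81.057 / 209.7 = 0.387.

0.387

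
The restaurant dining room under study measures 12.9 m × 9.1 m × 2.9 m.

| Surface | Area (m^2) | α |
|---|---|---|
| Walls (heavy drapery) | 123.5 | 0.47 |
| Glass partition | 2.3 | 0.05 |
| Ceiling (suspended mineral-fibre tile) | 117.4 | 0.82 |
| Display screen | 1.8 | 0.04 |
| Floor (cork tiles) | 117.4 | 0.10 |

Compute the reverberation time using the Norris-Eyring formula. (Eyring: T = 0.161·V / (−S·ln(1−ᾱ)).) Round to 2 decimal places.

0.25 sec

Total surface area S = 123.5 + 2.3 + 117.4 + 1.8 + 117.4 = 362.4 m^2.
Absorption A = 123.5×0.47 + 2.3×0.05 + 117.4×0.82 + 1.8×0.04 + 117.4×0.10 = 166.240 sabins.
Mean coefficient ᾱ = A/S = 0.4587.
Eyring denominator: −S ln(1−ᾱ) = 222.434.
V = 12.9 × 9.1 × 2.9 = 340.431 m³.
RT60 = 0.161 × 340.431 / 222.434 = 0.25 s.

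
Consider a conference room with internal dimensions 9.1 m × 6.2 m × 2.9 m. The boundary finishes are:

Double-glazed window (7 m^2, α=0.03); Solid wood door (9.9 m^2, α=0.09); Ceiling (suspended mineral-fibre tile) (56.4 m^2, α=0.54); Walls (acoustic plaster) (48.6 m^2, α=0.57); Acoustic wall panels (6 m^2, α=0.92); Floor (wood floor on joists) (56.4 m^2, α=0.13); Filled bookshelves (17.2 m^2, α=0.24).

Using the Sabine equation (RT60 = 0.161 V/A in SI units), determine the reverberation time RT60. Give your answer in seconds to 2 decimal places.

Equivalent absorption area: A = 7×0.03 + 9.9×0.09 + 56.4×0.54 + 48.6×0.57 + 6×0.92 + 56.4×0.13 + 17.2×0.24 = 76.239 m^2.
Room volume: 163.618 m³.
RT60 = 0.161 · V / A = 0.161 × 163.618 / 76.239 = 0.35 s.

0.35 s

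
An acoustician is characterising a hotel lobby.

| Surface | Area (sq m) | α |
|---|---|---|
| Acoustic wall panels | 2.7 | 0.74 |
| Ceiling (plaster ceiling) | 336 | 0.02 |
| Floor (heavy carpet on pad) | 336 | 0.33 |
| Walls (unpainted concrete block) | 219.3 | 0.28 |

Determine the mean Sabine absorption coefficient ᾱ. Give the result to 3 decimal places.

0.202

S = Σ Sᵢ = 2.7 + 336 + 336 + 219.3 = 894.0 sq m.
Σ(Sᵢαᵢ) = 2.7*0.74 + 336*0.02 + 336*0.33 + 219.3*0.28 = 181.002.
ᾱ = A/S = 0.202.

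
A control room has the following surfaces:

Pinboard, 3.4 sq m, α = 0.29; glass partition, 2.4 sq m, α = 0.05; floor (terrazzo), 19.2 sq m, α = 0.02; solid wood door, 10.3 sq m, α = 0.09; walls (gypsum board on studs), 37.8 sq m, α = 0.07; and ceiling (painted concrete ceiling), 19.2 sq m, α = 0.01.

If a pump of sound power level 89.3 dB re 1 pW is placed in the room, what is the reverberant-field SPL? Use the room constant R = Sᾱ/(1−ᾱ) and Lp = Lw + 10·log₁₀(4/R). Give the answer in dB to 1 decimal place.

87.9 dB

A = 5.255 sabins; S = 92.3 sq m.
ᾱ = 5.255/92.3 = 0.0569; R = Sᾱ/(1−ᾱ) = 5.255/(1−0.0569) = 5.572 sq m.
Lp = Lw + 10 log₁₀(4/R) = 89.3 -1.44 = 87.9 dB.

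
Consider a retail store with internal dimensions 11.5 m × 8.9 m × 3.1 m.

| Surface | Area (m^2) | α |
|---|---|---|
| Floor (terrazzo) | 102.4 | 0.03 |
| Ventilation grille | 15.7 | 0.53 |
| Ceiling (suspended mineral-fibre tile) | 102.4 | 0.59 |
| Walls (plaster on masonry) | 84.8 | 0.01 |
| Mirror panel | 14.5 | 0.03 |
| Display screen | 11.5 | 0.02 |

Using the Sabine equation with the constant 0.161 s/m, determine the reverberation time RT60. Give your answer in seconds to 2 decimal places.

0.70 sec

A = Σ Sᵢαᵢ = 102.4·0.03 + 15.7·0.53 + 102.4·0.59 + 84.8·0.01 + 14.5·0.03 + 11.5·0.02 = 73.322 sabins.
Volume V = 11.5 × 8.9 × 3.1 = 317.285 m³.
T = 0.161 V/A = 0.161·317.285/73.322 = 0.70 s.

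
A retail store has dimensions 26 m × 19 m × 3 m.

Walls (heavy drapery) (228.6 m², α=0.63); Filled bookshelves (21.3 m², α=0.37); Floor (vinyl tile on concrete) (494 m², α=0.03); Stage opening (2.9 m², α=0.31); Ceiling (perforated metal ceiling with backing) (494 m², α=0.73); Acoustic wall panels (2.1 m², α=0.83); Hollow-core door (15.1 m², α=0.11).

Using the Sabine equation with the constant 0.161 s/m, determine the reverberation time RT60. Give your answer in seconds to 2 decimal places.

0.45 sec

Total absorption A = 228.6·0.63 + 21.3·0.37 + 494·0.03 + 2.9·0.31 + 494·0.73 + 2.1·0.83 + 15.1·0.11
  = 144.018 + 7.881 + 14.820 + 0.899 + 360.620 + 1.743 + 1.661 = 531.642 m² sabins.
Room volume: 1482 m³.
T = 0.161 V/A = 0.161·1482/531.642 = 0.45 s.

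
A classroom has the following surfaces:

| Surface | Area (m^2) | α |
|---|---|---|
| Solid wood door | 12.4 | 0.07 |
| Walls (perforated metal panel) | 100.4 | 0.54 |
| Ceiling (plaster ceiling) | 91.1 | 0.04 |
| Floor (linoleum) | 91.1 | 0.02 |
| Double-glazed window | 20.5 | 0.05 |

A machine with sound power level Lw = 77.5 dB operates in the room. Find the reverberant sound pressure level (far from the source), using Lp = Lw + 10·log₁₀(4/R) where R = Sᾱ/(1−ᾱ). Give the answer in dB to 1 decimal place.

64.7 dB

Σ(Sᵢαᵢ) = 12.4·0.07 + 100.4·0.54 + 91.1·0.04 + 91.1·0.02 + 20.5·0.05 = 61.575; total area S = 315.5 m^2.
ᾱ = 61.575/315.5 = 0.1952; R = Sᾱ/(1−ᾱ) = 61.575/(1−0.1952) = 76.510 m^2.
Lp = 77.5 + 10·log₁₀(4/76.510) = 77.5 + (-12.82) = 64.7 dB.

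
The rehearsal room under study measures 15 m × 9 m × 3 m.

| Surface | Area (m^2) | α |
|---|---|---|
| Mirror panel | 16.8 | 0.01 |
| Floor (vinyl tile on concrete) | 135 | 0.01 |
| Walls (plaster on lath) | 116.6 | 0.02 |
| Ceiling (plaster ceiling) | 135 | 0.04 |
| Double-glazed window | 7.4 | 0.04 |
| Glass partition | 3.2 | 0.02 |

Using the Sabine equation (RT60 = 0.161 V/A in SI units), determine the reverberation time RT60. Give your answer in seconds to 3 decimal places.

Summing Sᵢαᵢ: 0.168 + 1.350 + 2.332 + 5.400 + 0.296 + 0.064 → A = 9.610 sabins.
V = 15·9·3 = 405 m³.
RT60 = 0.161 · V / A = 0.161 × 405 / 9.610 = 6.785 s.

6.785 sec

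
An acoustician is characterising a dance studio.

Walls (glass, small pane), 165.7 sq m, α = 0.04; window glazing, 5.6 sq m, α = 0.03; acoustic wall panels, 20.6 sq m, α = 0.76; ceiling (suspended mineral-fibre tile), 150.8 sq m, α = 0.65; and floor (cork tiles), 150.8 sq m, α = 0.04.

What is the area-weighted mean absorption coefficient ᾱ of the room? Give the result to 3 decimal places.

Total surface area S = 493.5 sq m.
A = 165.7·0.04 + 5.6·0.03 + 20.6·0.76 + 150.8·0.65 + 150.8·0.04 = 126.504 sabins.
ᾱ = A/S = 0.256.

0.256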